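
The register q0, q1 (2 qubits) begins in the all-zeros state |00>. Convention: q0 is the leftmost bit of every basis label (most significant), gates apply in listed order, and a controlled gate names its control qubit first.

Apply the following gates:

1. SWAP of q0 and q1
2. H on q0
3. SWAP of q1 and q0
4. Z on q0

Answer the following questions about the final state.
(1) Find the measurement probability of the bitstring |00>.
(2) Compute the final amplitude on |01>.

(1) A full measurement returns |00> with probability 1/2.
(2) The amplitude on |01> is sqrt(2)/2.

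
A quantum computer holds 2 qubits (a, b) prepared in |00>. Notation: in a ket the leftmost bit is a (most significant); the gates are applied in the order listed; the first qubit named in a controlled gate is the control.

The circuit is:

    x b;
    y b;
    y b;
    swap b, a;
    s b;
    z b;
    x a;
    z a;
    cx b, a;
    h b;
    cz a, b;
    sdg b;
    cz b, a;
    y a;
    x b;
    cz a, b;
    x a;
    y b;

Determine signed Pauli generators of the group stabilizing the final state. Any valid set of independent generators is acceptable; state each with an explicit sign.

One valid set of independent stabilizer generators is -IY, +ZI (any independent generating set of the same group is equally correct).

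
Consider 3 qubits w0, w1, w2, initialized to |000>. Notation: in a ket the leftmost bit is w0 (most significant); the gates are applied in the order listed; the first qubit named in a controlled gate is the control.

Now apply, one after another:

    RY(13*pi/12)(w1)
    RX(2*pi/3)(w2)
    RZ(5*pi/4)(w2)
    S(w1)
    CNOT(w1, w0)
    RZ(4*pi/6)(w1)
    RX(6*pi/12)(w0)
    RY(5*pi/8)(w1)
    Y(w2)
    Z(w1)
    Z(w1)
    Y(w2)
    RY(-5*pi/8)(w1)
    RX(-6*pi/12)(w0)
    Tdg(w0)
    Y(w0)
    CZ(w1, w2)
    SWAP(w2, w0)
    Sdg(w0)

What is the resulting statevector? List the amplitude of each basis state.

After the circuit, the state carries amplitude 0 on |000>, sqrt(3)*I*sqrt(1/2 - sqrt(2)/4)*exp(-23*I*pi/24)*sin(5*pi/16)**2/4 + sqrt(3)*I*sqrt(1/2 - sqrt(2)/4)*exp(-23*I*pi/24)*cos(5*pi/16)**2/4 - I*sqrt(sqrt(2)/4 + 1/2)*exp(-23*I*pi/24)*cos(5*pi/16)**2/4 - I*sqrt(sqrt(2)/4 + 1/2)*exp(-23*I*pi/24)*sin(5*pi/16)**2/4 on |001>, sqrt(3)*sqrt(sqrt(2)/4 + 1/2)*exp(-13*I*pi/24)*sin(5*pi/16)**2/4 + sqrt(3)*sqrt(sqrt(2)/4 + 1/2)*exp(-13*I*pi/24)*cos(5*pi/16)**2/4 + sqrt(1/2 - sqrt(2)/4)*exp(-13*I*pi/24)*sin(5*pi/16)**2/4 + sqrt(1/2 - sqrt(2)/4)*exp(-13*I*pi/24)*cos(5*pi/16)**2/4 on |010>, 0 on |011>, 0 on |100>, -3*I*sqrt(1/2 - sqrt(2)/4)*exp(7*I*pi/24)*sin(5*pi/16)**2/4 - 3*I*sqrt(1/2 - sqrt(2)/4)*exp(7*I*pi/24)*cos(5*pi/16)**2/4 + sqrt(3)*I*sqrt(sqrt(2)/4 + 1/2)*exp(7*I*pi/24)*cos(5*pi/16)**2/4 + sqrt(3)*I*sqrt(sqrt(2)/4 + 1/2)*exp(7*I*pi/24)*sin(5*pi/16)**2/4 on |101>, sqrt(3)*sqrt(1/2 - sqrt(2)/4)*exp(17*I*pi/24)*cos(5*pi/16)**2/4 + sqrt(3)*sqrt(1/2 - sqrt(2)/4)*exp(17*I*pi/24)*sin(5*pi/16)**2/4 + 3*sqrt(sqrt(2)/4 + 1/2)*exp(17*I*pi/24)*cos(5*pi/16)**2/4 + 3*sqrt(sqrt(2)/4 + 1/2)*exp(17*I*pi/24)*sin(5*pi/16)**2/4 on |110>, 0 on |111>.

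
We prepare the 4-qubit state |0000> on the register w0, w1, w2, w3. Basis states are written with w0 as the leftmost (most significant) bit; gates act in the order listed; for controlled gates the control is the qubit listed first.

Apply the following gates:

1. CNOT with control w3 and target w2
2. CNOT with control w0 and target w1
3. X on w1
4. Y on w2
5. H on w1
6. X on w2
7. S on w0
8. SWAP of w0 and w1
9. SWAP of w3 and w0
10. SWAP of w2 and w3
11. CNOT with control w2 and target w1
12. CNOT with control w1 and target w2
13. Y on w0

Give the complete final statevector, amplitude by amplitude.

After the circuit, the state carries amplitude -sqrt(2)/2 on |1000>, sqrt(2)/2 on |1100>, and 0 on every other basis state.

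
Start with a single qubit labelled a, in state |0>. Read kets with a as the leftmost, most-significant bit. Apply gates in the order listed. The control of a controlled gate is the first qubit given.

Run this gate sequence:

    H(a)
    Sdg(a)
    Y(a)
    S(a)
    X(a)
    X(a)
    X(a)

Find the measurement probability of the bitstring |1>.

A full measurement returns |1> with probability 1/2.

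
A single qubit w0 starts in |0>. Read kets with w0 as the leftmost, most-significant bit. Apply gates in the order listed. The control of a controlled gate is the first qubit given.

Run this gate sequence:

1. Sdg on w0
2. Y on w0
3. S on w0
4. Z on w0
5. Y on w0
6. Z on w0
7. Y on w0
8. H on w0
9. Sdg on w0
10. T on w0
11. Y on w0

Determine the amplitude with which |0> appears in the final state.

The final state's coefficient on |0> equals sqrt(2)*exp(I*pi/4)/2.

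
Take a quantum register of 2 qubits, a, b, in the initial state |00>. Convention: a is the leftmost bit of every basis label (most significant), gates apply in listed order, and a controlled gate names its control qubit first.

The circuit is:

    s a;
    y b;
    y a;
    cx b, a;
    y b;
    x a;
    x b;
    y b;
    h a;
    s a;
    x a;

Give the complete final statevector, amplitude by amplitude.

The final amplitudes are -sqrt(2)*I/2 on |00>, 0 on |01>, sqrt(2)/2 on |10>, 0 on |11>.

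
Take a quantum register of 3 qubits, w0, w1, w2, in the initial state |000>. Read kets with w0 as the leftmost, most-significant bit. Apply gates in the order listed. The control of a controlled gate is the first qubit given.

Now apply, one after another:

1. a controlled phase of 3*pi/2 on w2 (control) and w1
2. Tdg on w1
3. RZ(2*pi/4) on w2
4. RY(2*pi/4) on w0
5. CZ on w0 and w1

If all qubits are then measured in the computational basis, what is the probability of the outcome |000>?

A full measurement returns |000> with probability 1/2.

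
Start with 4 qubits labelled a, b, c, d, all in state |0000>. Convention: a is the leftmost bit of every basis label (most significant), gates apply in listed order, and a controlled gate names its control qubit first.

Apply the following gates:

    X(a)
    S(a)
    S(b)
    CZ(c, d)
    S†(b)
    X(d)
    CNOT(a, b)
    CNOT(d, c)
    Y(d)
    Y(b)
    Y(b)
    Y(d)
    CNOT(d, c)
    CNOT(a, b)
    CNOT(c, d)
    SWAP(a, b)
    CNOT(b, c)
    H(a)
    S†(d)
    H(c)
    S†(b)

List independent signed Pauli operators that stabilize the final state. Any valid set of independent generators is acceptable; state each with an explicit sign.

The stabilizer group can be generated by +XIII, -IIXI, -IZII, -IIIZ, among other valid generating sets. Key observation: the block from step 7 through step 14 cancels to the identity and can be dropped.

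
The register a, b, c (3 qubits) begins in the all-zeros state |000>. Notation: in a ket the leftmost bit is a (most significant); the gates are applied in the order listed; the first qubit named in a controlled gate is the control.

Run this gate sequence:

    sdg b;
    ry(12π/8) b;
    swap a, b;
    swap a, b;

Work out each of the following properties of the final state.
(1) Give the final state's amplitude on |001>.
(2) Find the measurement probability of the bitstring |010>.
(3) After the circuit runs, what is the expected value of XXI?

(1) |001> carries amplitude 0 in the final state. Key observation: the block from step 3 through step 4 cancels to the identity and can be dropped.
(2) The probability of measuring |010> is 1/2.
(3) The expectation value of XXI is 0.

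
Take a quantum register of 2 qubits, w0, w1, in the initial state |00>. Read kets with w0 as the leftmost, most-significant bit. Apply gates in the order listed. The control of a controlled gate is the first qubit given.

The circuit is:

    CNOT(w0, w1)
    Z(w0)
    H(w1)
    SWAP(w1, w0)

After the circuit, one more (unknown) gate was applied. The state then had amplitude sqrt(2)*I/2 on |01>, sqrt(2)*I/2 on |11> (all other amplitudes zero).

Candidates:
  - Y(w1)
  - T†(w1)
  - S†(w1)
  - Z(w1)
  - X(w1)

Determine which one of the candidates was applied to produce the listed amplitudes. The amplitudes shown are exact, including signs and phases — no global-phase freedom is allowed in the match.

The applied gate was Y(w1).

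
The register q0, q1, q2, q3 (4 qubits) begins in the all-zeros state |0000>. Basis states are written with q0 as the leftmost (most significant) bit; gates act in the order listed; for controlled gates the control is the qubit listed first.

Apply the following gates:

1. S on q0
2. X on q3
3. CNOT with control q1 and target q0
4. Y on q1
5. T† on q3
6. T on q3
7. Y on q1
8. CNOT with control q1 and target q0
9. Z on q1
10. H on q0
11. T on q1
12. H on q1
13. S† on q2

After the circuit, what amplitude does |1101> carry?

The final state's coefficient on |1101> equals 1/2. Key observation: the block from step 3 through step 8 cancels to the identity and can be dropped.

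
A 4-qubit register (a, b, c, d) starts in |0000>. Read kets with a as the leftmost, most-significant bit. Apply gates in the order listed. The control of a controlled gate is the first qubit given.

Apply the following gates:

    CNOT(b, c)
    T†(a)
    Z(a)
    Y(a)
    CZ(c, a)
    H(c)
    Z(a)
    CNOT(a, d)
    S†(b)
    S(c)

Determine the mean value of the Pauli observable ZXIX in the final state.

The expectation value of ZXIX is 0.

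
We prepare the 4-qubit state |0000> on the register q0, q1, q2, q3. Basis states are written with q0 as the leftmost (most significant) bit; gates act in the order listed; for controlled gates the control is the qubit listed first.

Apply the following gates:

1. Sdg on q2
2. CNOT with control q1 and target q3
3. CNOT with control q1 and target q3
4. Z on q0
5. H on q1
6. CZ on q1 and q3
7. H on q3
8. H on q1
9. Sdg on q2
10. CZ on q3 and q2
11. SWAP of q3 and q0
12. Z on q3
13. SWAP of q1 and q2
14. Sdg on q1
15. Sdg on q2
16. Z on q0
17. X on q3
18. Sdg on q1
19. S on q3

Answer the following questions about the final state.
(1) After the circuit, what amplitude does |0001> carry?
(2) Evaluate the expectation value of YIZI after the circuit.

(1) The final state's coefficient on |0001> equals sqrt(2)*I/2.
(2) The observable YIZI averages to 0.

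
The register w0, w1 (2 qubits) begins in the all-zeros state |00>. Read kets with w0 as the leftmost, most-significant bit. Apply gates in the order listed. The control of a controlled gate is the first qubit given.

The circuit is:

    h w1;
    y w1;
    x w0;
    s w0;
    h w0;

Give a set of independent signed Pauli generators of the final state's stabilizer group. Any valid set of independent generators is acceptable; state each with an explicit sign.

One valid set of independent stabilizer generators is -XI, -IX (any independent generating set of the same group is equally correct).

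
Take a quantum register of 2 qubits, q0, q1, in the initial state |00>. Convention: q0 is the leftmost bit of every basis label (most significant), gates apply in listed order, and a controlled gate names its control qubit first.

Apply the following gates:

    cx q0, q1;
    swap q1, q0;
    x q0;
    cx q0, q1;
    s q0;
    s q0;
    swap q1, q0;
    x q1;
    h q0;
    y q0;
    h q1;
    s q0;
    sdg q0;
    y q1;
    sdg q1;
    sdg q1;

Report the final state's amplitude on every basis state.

After the circuit, the state carries amplitude -1/2 on |00>, -1/2 on |01>, -1/2 on |10>, -1/2 on |11>.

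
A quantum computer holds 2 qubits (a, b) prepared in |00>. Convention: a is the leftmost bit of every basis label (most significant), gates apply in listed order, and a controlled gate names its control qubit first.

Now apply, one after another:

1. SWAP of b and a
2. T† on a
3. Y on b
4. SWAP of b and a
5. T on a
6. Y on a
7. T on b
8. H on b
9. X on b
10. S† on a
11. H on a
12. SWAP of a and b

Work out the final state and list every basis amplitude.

The resulting statevector has amplitude exp(I*pi/4)/2 on |00>, exp(I*pi/4)/2 on |01>, exp(I*pi/4)/2 on |10>, exp(I*pi/4)/2 on |11>.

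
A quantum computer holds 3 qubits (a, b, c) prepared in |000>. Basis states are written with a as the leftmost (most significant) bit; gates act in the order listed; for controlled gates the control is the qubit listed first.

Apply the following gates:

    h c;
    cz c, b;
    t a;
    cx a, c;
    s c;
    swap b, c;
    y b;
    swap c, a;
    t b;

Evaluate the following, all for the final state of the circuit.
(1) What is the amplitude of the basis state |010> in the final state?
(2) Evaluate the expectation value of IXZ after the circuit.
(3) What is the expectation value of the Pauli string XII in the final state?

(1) |010> carries amplitude sqrt(2)*exp(3*I*pi/4)/2 in the final state.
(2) The observable IXZ averages to -sqrt(2)/2.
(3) The expectation value of XII is 0.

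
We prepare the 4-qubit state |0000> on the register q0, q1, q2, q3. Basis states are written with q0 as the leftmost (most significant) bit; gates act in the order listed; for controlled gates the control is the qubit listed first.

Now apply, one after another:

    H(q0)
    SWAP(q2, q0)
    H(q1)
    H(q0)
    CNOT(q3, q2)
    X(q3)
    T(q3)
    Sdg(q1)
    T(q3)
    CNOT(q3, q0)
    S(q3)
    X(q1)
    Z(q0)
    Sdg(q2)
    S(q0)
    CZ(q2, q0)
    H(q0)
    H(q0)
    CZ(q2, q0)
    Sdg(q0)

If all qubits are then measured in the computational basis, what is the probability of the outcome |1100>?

A full measurement returns |1100> with probability 0. Key observation: the block from step 15 through step 20 cancels to the identity and can be dropped.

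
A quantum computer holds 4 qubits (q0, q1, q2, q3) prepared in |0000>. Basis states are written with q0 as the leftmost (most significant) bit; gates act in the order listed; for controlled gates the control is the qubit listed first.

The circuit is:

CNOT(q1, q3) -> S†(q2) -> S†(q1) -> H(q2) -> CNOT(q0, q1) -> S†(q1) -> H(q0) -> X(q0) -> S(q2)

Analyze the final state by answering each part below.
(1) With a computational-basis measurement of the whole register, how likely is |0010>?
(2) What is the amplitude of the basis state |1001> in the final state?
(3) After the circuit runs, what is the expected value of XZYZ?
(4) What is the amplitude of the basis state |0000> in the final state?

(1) The probability of measuring |0010> is 1/4.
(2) The amplitude on |1001> is 0.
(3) The expectation value of XZYZ is 1.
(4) The final state's coefficient on |0000> equals 1/2.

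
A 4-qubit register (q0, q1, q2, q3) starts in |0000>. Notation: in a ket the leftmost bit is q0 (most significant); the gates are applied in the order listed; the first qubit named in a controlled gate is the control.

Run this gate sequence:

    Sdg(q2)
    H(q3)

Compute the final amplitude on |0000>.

|0000> carries amplitude sqrt(2)/2 in the final state.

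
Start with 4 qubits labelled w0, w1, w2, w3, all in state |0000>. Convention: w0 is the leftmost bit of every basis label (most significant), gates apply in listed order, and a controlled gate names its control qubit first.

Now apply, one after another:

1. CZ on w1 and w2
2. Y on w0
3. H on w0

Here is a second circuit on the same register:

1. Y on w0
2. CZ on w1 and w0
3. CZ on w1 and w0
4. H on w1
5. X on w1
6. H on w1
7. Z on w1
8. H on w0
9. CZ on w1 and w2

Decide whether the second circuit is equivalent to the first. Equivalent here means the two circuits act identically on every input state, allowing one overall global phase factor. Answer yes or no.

Yes: on every input state the two circuits agree up to one overall phase factor.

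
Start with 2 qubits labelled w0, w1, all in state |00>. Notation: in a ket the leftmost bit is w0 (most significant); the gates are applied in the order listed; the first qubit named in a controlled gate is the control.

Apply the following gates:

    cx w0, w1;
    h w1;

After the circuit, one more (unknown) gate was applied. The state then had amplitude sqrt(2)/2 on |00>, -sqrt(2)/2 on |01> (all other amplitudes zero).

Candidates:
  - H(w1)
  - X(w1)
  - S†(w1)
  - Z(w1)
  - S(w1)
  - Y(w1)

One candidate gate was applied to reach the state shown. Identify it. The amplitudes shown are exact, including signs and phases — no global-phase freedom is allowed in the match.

The unique candidate consistent with the amplitudes is Z(w1).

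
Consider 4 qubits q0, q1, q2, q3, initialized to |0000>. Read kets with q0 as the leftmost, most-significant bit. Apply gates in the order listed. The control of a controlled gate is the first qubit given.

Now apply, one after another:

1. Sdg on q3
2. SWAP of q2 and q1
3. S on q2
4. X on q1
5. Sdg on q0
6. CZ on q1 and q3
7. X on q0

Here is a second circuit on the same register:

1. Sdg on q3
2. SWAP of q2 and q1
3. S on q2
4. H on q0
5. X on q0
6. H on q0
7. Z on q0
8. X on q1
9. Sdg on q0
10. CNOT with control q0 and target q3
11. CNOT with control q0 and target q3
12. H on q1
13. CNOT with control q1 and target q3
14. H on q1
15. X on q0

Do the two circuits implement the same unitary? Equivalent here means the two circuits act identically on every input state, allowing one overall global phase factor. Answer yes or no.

No — the two circuits implement different unitaries, even allowing a global phase.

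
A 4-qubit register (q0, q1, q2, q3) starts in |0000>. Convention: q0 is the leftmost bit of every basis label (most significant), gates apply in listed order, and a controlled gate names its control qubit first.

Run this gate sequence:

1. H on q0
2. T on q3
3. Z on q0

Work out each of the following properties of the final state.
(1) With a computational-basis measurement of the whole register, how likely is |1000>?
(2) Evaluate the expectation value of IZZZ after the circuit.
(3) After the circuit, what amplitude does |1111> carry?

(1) Outcome |1000> occurs with probability 1/2.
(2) The observable IZZZ averages to 1.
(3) The amplitude on |1111> is 0.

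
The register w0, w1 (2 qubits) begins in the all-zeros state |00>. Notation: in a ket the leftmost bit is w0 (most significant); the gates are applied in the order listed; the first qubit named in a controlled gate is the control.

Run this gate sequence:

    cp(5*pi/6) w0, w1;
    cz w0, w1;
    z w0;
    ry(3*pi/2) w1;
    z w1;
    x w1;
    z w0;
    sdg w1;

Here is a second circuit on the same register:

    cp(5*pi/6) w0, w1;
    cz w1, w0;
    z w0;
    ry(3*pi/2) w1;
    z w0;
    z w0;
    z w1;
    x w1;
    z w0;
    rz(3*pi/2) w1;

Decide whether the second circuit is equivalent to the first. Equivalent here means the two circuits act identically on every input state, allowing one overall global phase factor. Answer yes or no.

Yes, they are equivalent — the unitaries differ by at most a global phase.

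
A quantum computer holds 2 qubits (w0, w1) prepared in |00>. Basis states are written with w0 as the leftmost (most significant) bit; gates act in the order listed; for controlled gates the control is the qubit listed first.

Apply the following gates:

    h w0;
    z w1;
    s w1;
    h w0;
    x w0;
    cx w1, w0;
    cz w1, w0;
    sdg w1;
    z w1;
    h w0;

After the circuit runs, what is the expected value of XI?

In the final state, XI has expectation -1.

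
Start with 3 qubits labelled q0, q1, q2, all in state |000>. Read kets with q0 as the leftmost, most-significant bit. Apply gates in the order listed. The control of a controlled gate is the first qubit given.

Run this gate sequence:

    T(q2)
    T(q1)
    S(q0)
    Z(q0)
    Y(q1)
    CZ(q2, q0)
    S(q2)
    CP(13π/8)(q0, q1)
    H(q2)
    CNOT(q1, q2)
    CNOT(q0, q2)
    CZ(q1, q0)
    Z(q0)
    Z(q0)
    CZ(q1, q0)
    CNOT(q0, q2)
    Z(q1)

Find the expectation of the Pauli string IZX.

The observable IZX averages to -1. Key observation: steps 11-16 multiply out to the identity, so the circuit reduces to the remaining gates.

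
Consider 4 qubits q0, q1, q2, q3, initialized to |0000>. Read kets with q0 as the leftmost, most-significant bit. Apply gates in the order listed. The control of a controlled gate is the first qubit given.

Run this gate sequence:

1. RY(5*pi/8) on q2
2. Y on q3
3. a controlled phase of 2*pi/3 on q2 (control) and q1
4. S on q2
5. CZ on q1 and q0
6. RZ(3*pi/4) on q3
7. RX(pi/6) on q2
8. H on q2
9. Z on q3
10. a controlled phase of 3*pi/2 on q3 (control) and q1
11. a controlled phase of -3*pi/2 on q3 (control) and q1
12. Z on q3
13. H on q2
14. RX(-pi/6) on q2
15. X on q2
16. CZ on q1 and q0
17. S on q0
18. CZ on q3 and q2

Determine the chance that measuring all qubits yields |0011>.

A full measurement returns |0011> with probability cos(5*pi/16)**2.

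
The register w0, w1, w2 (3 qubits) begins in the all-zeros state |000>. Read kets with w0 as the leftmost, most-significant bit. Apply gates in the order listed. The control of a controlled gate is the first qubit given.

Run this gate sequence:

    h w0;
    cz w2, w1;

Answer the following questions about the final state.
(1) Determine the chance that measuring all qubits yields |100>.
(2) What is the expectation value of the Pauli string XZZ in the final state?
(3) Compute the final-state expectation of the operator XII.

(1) The probability of measuring |100> is 1/2.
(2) The observable XZZ averages to 1.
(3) The observable XII averages to 1.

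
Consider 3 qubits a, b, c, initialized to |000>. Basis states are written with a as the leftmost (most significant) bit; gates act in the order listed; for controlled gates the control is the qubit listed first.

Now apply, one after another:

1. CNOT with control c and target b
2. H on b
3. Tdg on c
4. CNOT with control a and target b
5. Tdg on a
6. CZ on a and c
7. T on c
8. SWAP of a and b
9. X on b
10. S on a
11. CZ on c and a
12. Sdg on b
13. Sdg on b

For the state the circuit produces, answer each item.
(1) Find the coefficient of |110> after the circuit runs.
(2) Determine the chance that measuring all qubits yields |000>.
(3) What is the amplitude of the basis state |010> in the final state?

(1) The final state's coefficient on |110> equals -sqrt(2)*I/2.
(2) Outcome |000> occurs with probability 0.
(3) The final state's coefficient on |010> equals -sqrt(2)/2.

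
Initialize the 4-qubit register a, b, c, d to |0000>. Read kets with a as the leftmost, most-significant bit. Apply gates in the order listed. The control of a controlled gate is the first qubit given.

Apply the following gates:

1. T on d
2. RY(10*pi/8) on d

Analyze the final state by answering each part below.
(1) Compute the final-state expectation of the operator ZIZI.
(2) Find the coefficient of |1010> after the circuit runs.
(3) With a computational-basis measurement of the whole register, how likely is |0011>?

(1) The expectation value of ZIZI is 1.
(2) The final state's coefficient on |1010> equals 0.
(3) The probability of measuring |0011> is 0.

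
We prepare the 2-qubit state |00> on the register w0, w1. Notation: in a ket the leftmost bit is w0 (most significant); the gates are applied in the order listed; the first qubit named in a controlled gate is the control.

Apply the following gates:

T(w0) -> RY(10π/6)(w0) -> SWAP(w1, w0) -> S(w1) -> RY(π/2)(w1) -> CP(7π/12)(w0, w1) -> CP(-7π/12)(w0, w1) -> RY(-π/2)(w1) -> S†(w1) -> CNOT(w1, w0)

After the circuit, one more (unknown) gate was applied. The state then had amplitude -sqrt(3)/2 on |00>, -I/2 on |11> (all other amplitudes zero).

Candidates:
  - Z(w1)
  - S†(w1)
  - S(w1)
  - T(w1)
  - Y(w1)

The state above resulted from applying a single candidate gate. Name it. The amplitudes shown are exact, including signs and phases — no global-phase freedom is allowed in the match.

The unique candidate consistent with the amplitudes is S†(w1).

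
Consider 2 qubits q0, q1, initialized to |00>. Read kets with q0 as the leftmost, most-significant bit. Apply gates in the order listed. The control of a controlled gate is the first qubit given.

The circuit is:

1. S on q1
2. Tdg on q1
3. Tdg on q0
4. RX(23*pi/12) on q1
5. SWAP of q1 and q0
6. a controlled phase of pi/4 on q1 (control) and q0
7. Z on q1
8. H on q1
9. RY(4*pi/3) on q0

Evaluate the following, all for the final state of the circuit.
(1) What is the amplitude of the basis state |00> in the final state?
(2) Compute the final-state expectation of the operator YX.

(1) |00> carries amplitude sqrt(4 - 2*sqrt(2))/16 + sqrt(6*sqrt(2) + 12)/16 - 3*I*sqrt(4 - 2*sqrt(2))/16 + I*sqrt(6*sqrt(2) + 12)/16 in the final state.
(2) The expectation value of YX is -sqrt(2)/4 + sqrt(6)/4.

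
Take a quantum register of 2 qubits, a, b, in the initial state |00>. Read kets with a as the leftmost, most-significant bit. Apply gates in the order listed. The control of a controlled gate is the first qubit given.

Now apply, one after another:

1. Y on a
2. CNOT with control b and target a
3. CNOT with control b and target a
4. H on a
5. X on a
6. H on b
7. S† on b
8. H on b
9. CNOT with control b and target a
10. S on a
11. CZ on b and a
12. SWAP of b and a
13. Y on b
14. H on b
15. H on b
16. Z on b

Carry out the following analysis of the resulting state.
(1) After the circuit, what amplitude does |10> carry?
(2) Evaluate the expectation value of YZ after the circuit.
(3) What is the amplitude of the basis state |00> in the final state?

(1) The final state's coefficient on |10> equals sqrt(2)*(-1 + I)/4.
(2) The observable YZ averages to 1.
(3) The final state's coefficient on |00> equals sqrt(2)*(1 + I)/4.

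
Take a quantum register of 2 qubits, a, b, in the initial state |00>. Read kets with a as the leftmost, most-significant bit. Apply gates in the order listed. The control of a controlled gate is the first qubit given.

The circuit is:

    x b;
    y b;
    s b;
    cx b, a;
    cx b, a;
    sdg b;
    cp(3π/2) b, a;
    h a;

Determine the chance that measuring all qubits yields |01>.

A full measurement returns |01> with probability 0. Key observation: the block from step 3 through step 6 cancels to the identity and can be dropped.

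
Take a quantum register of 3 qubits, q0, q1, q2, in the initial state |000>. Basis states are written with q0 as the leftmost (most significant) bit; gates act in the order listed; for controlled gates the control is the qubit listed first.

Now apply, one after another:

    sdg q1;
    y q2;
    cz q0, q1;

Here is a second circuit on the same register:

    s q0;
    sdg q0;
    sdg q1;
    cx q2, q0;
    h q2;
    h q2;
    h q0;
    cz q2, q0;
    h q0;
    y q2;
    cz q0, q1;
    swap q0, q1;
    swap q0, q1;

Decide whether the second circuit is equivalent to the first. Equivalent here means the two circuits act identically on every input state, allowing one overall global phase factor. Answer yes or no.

Yes — the two circuits implement the same unitary up to a global phase.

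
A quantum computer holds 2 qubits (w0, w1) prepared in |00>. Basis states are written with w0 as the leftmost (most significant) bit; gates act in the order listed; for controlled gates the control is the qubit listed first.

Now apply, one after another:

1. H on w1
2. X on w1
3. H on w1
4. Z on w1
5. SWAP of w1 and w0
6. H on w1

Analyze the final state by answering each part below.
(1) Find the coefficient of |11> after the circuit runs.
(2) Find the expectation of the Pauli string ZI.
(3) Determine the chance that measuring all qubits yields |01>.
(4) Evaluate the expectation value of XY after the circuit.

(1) The final state's coefficient on |11> equals 0. Key observation: the block from step 1 through step 4 cancels to the identity and can be dropped.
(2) The expectation value of ZI is 1.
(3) The probability of measuring |01> is 1/2.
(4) The observable XY averages to 0.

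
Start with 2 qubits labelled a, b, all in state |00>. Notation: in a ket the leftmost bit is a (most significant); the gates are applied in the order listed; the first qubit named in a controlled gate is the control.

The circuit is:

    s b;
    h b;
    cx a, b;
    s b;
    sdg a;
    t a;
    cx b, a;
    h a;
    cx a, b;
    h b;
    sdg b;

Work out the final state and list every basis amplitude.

The final amplitudes are sqrt(2)*(1 + I)/4 on |00>, sqrt(2)*(-1 - I)/4 on |01>, sqrt(2)*(1 - I)/4 on |10>, sqrt(2)*(-1 + I)/4 on |11>.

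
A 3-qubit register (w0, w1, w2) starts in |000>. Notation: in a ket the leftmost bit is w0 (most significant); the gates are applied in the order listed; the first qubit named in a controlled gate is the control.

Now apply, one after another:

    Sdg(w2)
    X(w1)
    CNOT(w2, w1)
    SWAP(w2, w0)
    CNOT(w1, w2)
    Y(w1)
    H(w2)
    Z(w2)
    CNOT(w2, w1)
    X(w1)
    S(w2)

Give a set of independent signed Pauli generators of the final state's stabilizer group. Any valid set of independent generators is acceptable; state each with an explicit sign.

One valid set of independent stabilizer generators is +IXY, +ZII, -IZZ (any independent generating set of the same group is equally correct).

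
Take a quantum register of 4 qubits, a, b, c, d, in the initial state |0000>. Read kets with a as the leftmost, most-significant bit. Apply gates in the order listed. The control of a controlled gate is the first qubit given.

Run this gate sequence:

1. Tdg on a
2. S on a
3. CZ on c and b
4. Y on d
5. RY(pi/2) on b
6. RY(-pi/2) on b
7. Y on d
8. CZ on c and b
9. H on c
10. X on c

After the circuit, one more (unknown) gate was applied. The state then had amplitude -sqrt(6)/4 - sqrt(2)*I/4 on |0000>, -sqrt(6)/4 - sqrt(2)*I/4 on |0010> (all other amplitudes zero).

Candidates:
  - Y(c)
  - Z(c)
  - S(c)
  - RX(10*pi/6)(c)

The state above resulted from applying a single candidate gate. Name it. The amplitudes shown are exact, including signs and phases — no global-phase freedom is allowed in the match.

It was RX(10*pi/6)(c) that produced the state shown. Key observation: the block from step 3 through step 8 cancels to the identity and can be dropped.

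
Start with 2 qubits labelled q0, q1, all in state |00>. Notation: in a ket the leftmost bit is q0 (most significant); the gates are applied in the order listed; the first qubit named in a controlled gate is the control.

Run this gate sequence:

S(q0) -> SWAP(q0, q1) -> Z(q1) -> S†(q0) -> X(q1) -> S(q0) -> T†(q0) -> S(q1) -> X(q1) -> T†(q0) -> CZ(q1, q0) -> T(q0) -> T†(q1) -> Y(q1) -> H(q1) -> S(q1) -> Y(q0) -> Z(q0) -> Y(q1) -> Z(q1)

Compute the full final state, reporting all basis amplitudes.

After the circuit, the state carries amplitude 0 on |00>, 0 on |01>, -sqrt(2)*I/2 on |10>, sqrt(2)/2 on |11>.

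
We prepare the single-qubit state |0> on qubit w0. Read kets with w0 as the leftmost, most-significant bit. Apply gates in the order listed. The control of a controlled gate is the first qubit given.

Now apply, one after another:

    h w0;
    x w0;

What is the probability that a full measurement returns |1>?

The probability of measuring |1> is 1/2.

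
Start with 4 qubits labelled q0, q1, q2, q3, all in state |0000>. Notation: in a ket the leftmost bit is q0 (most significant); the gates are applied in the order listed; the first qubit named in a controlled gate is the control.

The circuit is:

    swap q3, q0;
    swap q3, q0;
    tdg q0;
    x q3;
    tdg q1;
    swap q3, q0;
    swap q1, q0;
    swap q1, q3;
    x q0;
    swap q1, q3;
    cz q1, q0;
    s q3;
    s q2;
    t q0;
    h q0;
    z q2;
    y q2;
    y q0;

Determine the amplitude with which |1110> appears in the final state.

The amplitude on |1110> is sqrt(2)*exp(I*pi/4)/2. Key observation: the block from step 1 through step 2 cancels to the identity and can be dropped.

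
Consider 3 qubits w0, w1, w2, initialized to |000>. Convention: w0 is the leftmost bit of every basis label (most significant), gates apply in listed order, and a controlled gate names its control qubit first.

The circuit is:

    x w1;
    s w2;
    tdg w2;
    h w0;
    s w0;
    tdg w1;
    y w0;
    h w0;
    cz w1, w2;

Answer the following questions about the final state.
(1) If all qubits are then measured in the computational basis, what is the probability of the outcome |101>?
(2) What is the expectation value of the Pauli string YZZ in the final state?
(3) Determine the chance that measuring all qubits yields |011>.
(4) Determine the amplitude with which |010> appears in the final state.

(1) Outcome |101> occurs with probability 0.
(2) The expectation value of YZZ is 1.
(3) The probability of measuring |011> is 0.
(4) The final state's coefficient on |010> equals sqrt(2)/2.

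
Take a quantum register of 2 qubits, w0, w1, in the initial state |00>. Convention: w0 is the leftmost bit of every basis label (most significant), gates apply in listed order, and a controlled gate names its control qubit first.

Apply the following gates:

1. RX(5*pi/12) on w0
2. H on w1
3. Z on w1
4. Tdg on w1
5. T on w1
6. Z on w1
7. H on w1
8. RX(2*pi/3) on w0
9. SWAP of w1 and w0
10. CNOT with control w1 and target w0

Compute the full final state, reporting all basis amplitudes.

The final amplitudes are -sqrt(sqrt(2) + 2)/4 + sqrt(6 - 3*sqrt(2))/4 on |00>, 0 on |01>, 0 on |10>, -I*sqrt(3*sqrt(2) + 6)/4 - I*sqrt(2 - sqrt(2))/4 on |11>. Key observation: steps 2-7 multiply out to the identity, so the circuit reduces to the remaining gates.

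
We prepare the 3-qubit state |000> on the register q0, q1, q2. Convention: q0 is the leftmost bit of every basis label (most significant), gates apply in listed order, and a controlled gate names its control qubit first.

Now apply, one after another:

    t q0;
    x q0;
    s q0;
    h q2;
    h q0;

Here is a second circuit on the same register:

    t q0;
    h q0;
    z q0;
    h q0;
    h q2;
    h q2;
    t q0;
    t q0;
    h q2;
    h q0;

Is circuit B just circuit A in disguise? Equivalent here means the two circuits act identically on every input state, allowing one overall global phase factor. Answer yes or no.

Yes: on every input state the two circuits agree up to one overall phase factor.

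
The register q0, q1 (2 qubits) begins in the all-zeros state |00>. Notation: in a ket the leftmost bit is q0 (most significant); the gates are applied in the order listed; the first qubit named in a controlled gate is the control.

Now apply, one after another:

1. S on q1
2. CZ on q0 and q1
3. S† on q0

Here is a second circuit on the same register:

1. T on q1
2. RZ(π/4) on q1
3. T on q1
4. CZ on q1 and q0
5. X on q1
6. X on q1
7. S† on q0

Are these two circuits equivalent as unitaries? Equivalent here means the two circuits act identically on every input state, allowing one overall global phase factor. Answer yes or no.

No — the two circuits implement different unitaries, even allowing a global phase.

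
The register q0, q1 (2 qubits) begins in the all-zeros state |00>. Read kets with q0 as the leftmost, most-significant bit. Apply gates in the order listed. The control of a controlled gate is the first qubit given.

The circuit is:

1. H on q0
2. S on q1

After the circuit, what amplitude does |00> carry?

|00> carries amplitude sqrt(2)/2 in the final state.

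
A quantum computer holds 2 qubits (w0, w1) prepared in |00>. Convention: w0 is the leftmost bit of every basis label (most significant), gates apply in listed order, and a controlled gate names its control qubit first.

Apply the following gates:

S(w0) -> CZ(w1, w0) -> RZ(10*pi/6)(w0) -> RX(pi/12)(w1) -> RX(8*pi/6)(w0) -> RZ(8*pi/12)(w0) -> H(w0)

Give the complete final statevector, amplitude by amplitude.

The final amplitudes are -3*sqrt(2*sqrt(2) + 4)/16 - sqrt(12 - 6*sqrt(2))/16 - sqrt(6*sqrt(2) + 12)*exp(5*I*pi/6)/16 - sqrt(4 - 2*sqrt(2))*exp(5*I*pi/6)/16 on |00>, -3*I*sqrt(4 - 2*sqrt(2))/16 - sqrt(2*sqrt(2) + 4)*exp(I*pi/3)/16 + sqrt(12 - 6*sqrt(2))*exp(I*pi/3)/16 + I*sqrt(6*sqrt(2) + 12)/16 on |01>, sqrt(12 - 6*sqrt(2))/16 + 3*sqrt(2*sqrt(2) + 4)/16 - sqrt(6*sqrt(2) + 12)*exp(5*I*pi/6)/16 - sqrt(4 - 2*sqrt(2))*exp(5*I*pi/6)/16 on |10>, -I*sqrt(6*sqrt(2) + 12)/16 - sqrt(2*sqrt(2) + 4)*exp(I*pi/3)/16 + sqrt(12 - 6*sqrt(2))*exp(I*pi/3)/16 + 3*I*sqrt(4 - 2*sqrt(2))/16 on |11>.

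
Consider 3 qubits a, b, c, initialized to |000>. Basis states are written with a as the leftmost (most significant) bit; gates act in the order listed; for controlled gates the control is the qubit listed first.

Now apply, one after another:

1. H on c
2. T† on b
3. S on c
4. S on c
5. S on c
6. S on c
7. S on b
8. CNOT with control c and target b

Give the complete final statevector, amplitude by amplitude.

After the circuit, the state carries amplitude sqrt(2)/2 on |000>, sqrt(2)/2 on |011>, and 0 on every other basis state. Key observation: gates 3-6 undo each other exactly, leaving only the rest of the circuit to track.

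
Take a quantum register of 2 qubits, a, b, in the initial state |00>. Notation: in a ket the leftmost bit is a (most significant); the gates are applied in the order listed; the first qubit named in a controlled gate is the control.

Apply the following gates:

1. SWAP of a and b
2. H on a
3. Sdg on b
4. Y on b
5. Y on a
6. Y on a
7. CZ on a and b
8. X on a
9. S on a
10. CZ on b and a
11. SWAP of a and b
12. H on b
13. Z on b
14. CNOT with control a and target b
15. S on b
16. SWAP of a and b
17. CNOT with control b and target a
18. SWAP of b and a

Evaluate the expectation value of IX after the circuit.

The observable IX averages to 1.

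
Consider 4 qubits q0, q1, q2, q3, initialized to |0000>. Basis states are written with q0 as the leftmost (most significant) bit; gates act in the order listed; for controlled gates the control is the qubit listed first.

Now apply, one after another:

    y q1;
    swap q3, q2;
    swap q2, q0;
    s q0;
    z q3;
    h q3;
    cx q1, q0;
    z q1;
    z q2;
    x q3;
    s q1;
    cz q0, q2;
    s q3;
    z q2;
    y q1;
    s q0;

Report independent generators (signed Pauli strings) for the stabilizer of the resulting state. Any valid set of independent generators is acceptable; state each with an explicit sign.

The stabilizer group can be generated by +IIIY, -ZIII, +IZII, +IIZI, among other valid generating sets.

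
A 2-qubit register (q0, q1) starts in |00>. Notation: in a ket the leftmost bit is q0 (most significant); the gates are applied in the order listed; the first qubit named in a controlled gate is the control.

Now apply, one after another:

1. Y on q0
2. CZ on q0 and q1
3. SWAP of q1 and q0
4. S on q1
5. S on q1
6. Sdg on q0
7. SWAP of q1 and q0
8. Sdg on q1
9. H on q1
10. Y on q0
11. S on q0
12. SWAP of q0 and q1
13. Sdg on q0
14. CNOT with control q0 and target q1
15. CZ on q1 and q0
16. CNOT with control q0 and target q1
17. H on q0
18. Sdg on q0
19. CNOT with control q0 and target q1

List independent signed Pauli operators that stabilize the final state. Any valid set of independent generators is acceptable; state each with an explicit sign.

The stabilizer group can be generated by -XX, +ZZ, among other valid generating sets.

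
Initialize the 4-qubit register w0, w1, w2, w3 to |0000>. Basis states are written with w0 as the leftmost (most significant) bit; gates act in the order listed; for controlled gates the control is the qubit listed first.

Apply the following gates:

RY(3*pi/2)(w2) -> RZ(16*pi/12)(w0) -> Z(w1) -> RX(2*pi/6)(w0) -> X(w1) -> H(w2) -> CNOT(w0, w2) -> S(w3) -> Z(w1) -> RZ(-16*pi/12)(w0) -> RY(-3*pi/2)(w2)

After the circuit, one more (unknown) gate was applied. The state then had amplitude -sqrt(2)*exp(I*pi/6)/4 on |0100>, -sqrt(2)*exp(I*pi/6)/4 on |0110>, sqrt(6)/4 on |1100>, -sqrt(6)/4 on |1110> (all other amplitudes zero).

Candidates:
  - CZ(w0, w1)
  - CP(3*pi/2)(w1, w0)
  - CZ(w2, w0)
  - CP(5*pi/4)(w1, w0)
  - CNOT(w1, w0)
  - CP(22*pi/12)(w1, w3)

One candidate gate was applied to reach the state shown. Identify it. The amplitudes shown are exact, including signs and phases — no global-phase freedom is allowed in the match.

It was CNOT(w1, w0) that produced the state shown.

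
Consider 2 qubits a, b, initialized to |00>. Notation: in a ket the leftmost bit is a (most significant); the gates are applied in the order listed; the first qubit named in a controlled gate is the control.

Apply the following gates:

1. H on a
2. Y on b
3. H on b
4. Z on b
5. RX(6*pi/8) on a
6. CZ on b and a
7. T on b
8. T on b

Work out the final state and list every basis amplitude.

The final amplitudes are sqrt(sqrt(2) + 2)/4 + I*sqrt(2 - sqrt(2))/4 on |00>, -sqrt(2 - sqrt(2))/4 + I*sqrt(sqrt(2) + 2)/4 on |01>, sqrt(sqrt(2) + 2)/4 + I*sqrt(2 - sqrt(2))/4 on |10>, sqrt(2 - sqrt(2))/4 - I*sqrt(sqrt(2) + 2)/4 on |11>.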